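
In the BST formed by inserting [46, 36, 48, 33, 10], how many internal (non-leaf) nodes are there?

Tree built from: [46, 36, 48, 33, 10]
Tree (level-order array): [46, 36, 48, 33, None, None, None, 10]
Rule: An internal node has at least one child.
Per-node child counts:
  node 46: 2 child(ren)
  node 36: 1 child(ren)
  node 33: 1 child(ren)
  node 10: 0 child(ren)
  node 48: 0 child(ren)
Matching nodes: [46, 36, 33]
Count of internal (non-leaf) nodes: 3


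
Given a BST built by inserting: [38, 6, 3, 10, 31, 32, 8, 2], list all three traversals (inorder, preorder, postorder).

Tree insertion order: [38, 6, 3, 10, 31, 32, 8, 2]
Tree (level-order array): [38, 6, None, 3, 10, 2, None, 8, 31, None, None, None, None, None, 32]
Inorder (L, root, R): [2, 3, 6, 8, 10, 31, 32, 38]
Preorder (root, L, R): [38, 6, 3, 2, 10, 8, 31, 32]
Postorder (L, R, root): [2, 3, 8, 32, 31, 10, 6, 38]


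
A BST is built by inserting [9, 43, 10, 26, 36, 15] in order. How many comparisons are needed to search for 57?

Search path for 57: 9 -> 43
Found: False
Comparisons: 2


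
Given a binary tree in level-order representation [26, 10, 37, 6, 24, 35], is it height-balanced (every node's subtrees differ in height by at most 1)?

Tree (level-order array): [26, 10, 37, 6, 24, 35]
Definition: a tree is height-balanced if, at every node, |h(left) - h(right)| <= 1 (empty subtree has height -1).
Bottom-up per-node check:
  node 6: h_left=-1, h_right=-1, diff=0 [OK], height=0
  node 24: h_left=-1, h_right=-1, diff=0 [OK], height=0
  node 10: h_left=0, h_right=0, diff=0 [OK], height=1
  node 35: h_left=-1, h_right=-1, diff=0 [OK], height=0
  node 37: h_left=0, h_right=-1, diff=1 [OK], height=1
  node 26: h_left=1, h_right=1, diff=0 [OK], height=2
All nodes satisfy the balance condition.
Result: Balanced


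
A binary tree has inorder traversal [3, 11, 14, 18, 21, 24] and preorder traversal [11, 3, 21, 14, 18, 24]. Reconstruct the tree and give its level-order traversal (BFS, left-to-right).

Inorder:  [3, 11, 14, 18, 21, 24]
Preorder: [11, 3, 21, 14, 18, 24]
Algorithm: preorder visits root first, so consume preorder in order;
for each root, split the current inorder slice at that value into
left-subtree inorder and right-subtree inorder, then recurse.
Recursive splits:
  root=11; inorder splits into left=[3], right=[14, 18, 21, 24]
  root=3; inorder splits into left=[], right=[]
  root=21; inorder splits into left=[14, 18], right=[24]
  root=14; inorder splits into left=[], right=[18]
  root=18; inorder splits into left=[], right=[]
  root=24; inorder splits into left=[], right=[]
Reconstructed level-order: [11, 3, 21, 14, 24, 18]


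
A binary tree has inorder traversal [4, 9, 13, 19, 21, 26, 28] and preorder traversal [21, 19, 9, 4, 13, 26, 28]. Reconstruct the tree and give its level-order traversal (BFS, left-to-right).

Inorder:  [4, 9, 13, 19, 21, 26, 28]
Preorder: [21, 19, 9, 4, 13, 26, 28]
Algorithm: preorder visits root first, so consume preorder in order;
for each root, split the current inorder slice at that value into
left-subtree inorder and right-subtree inorder, then recurse.
Recursive splits:
  root=21; inorder splits into left=[4, 9, 13, 19], right=[26, 28]
  root=19; inorder splits into left=[4, 9, 13], right=[]
  root=9; inorder splits into left=[4], right=[13]
  root=4; inorder splits into left=[], right=[]
  root=13; inorder splits into left=[], right=[]
  root=26; inorder splits into left=[], right=[28]
  root=28; inorder splits into left=[], right=[]
Reconstructed level-order: [21, 19, 26, 9, 28, 4, 13]


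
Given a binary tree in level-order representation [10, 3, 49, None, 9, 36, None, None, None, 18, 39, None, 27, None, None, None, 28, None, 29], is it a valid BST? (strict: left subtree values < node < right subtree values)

Level-order array: [10, 3, 49, None, 9, 36, None, None, None, 18, 39, None, 27, None, None, None, 28, None, 29]
Validate using subtree bounds (lo, hi): at each node, require lo < value < hi,
then recurse left with hi=value and right with lo=value.
Preorder trace (stopping at first violation):
  at node 10 with bounds (-inf, +inf): OK
  at node 3 with bounds (-inf, 10): OK
  at node 9 with bounds (3, 10): OK
  at node 49 with bounds (10, +inf): OK
  at node 36 with bounds (10, 49): OK
  at node 18 with bounds (10, 36): OK
  at node 27 with bounds (18, 36): OK
  at node 28 with bounds (27, 36): OK
  at node 29 with bounds (28, 36): OK
  at node 39 with bounds (36, 49): OK
No violation found at any node.
Result: Valid BST


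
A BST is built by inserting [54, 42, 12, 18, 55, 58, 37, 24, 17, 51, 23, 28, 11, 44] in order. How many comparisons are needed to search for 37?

Search path for 37: 54 -> 42 -> 12 -> 18 -> 37
Found: True
Comparisons: 5


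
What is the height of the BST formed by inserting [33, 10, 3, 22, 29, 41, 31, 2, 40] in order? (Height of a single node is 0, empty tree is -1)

Insertion order: [33, 10, 3, 22, 29, 41, 31, 2, 40]
Tree (level-order array): [33, 10, 41, 3, 22, 40, None, 2, None, None, 29, None, None, None, None, None, 31]
Compute height bottom-up (empty subtree = -1):
  height(2) = 1 + max(-1, -1) = 0
  height(3) = 1 + max(0, -1) = 1
  height(31) = 1 + max(-1, -1) = 0
  height(29) = 1 + max(-1, 0) = 1
  height(22) = 1 + max(-1, 1) = 2
  height(10) = 1 + max(1, 2) = 3
  height(40) = 1 + max(-1, -1) = 0
  height(41) = 1 + max(0, -1) = 1
  height(33) = 1 + max(3, 1) = 4
Height = 4


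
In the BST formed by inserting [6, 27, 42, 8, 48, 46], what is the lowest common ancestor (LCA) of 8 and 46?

Tree insertion order: [6, 27, 42, 8, 48, 46]
Tree (level-order array): [6, None, 27, 8, 42, None, None, None, 48, 46]
In a BST, the LCA of p=8, q=46 is the first node v on the
root-to-leaf path with p <= v <= q (go left if both < v, right if both > v).
Walk from root:
  at 6: both 8 and 46 > 6, go right
  at 27: 8 <= 27 <= 46, this is the LCA
LCA = 27


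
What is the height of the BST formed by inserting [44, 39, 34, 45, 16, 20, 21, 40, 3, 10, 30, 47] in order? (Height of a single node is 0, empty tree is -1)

Insertion order: [44, 39, 34, 45, 16, 20, 21, 40, 3, 10, 30, 47]
Tree (level-order array): [44, 39, 45, 34, 40, None, 47, 16, None, None, None, None, None, 3, 20, None, 10, None, 21, None, None, None, 30]
Compute height bottom-up (empty subtree = -1):
  height(10) = 1 + max(-1, -1) = 0
  height(3) = 1 + max(-1, 0) = 1
  height(30) = 1 + max(-1, -1) = 0
  height(21) = 1 + max(-1, 0) = 1
  height(20) = 1 + max(-1, 1) = 2
  height(16) = 1 + max(1, 2) = 3
  height(34) = 1 + max(3, -1) = 4
  height(40) = 1 + max(-1, -1) = 0
  height(39) = 1 + max(4, 0) = 5
  height(47) = 1 + max(-1, -1) = 0
  height(45) = 1 + max(-1, 0) = 1
  height(44) = 1 + max(5, 1) = 6
Height = 6


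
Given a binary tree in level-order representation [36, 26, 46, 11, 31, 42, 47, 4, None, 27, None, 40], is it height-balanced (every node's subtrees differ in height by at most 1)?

Tree (level-order array): [36, 26, 46, 11, 31, 42, 47, 4, None, 27, None, 40]
Definition: a tree is height-balanced if, at every node, |h(left) - h(right)| <= 1 (empty subtree has height -1).
Bottom-up per-node check:
  node 4: h_left=-1, h_right=-1, diff=0 [OK], height=0
  node 11: h_left=0, h_right=-1, diff=1 [OK], height=1
  node 27: h_left=-1, h_right=-1, diff=0 [OK], height=0
  node 31: h_left=0, h_right=-1, diff=1 [OK], height=1
  node 26: h_left=1, h_right=1, diff=0 [OK], height=2
  node 40: h_left=-1, h_right=-1, diff=0 [OK], height=0
  node 42: h_left=0, h_right=-1, diff=1 [OK], height=1
  node 47: h_left=-1, h_right=-1, diff=0 [OK], height=0
  node 46: h_left=1, h_right=0, diff=1 [OK], height=2
  node 36: h_left=2, h_right=2, diff=0 [OK], height=3
All nodes satisfy the balance condition.
Result: Balanced


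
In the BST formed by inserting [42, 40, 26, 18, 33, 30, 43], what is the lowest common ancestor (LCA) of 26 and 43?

Tree insertion order: [42, 40, 26, 18, 33, 30, 43]
Tree (level-order array): [42, 40, 43, 26, None, None, None, 18, 33, None, None, 30]
In a BST, the LCA of p=26, q=43 is the first node v on the
root-to-leaf path with p <= v <= q (go left if both < v, right if both > v).
Walk from root:
  at 42: 26 <= 42 <= 43, this is the LCA
LCA = 42


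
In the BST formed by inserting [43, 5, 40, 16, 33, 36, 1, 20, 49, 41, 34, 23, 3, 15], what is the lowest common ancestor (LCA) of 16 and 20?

Tree insertion order: [43, 5, 40, 16, 33, 36, 1, 20, 49, 41, 34, 23, 3, 15]
Tree (level-order array): [43, 5, 49, 1, 40, None, None, None, 3, 16, 41, None, None, 15, 33, None, None, None, None, 20, 36, None, 23, 34]
In a BST, the LCA of p=16, q=20 is the first node v on the
root-to-leaf path with p <= v <= q (go left if both < v, right if both > v).
Walk from root:
  at 43: both 16 and 20 < 43, go left
  at 5: both 16 and 20 > 5, go right
  at 40: both 16 and 20 < 40, go left
  at 16: 16 <= 16 <= 20, this is the LCA
LCA = 16


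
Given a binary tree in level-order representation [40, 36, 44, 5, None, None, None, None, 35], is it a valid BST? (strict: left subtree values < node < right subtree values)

Level-order array: [40, 36, 44, 5, None, None, None, None, 35]
Validate using subtree bounds (lo, hi): at each node, require lo < value < hi,
then recurse left with hi=value and right with lo=value.
Preorder trace (stopping at first violation):
  at node 40 with bounds (-inf, +inf): OK
  at node 36 with bounds (-inf, 40): OK
  at node 5 with bounds (-inf, 36): OK
  at node 35 with bounds (5, 36): OK
  at node 44 with bounds (40, +inf): OK
No violation found at any node.
Result: Valid BST


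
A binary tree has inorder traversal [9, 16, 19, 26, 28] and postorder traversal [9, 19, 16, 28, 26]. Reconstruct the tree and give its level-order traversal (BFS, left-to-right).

Inorder:   [9, 16, 19, 26, 28]
Postorder: [9, 19, 16, 28, 26]
Algorithm: postorder visits root last, so walk postorder right-to-left;
each value is the root of the current inorder slice — split it at that
value, recurse on the right subtree first, then the left.
Recursive splits:
  root=26; inorder splits into left=[9, 16, 19], right=[28]
  root=28; inorder splits into left=[], right=[]
  root=16; inorder splits into left=[9], right=[19]
  root=19; inorder splits into left=[], right=[]
  root=9; inorder splits into left=[], right=[]
Reconstructed level-order: [26, 16, 28, 9, 19]


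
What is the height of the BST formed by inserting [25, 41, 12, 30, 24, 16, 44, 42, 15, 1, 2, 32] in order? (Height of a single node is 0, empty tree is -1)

Insertion order: [25, 41, 12, 30, 24, 16, 44, 42, 15, 1, 2, 32]
Tree (level-order array): [25, 12, 41, 1, 24, 30, 44, None, 2, 16, None, None, 32, 42, None, None, None, 15]
Compute height bottom-up (empty subtree = -1):
  height(2) = 1 + max(-1, -1) = 0
  height(1) = 1 + max(-1, 0) = 1
  height(15) = 1 + max(-1, -1) = 0
  height(16) = 1 + max(0, -1) = 1
  height(24) = 1 + max(1, -1) = 2
  height(12) = 1 + max(1, 2) = 3
  height(32) = 1 + max(-1, -1) = 0
  height(30) = 1 + max(-1, 0) = 1
  height(42) = 1 + max(-1, -1) = 0
  height(44) = 1 + max(0, -1) = 1
  height(41) = 1 + max(1, 1) = 2
  height(25) = 1 + max(3, 2) = 4
Height = 4


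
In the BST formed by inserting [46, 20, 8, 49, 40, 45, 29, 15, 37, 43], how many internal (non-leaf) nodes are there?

Tree built from: [46, 20, 8, 49, 40, 45, 29, 15, 37, 43]
Tree (level-order array): [46, 20, 49, 8, 40, None, None, None, 15, 29, 45, None, None, None, 37, 43]
Rule: An internal node has at least one child.
Per-node child counts:
  node 46: 2 child(ren)
  node 20: 2 child(ren)
  node 8: 1 child(ren)
  node 15: 0 child(ren)
  node 40: 2 child(ren)
  node 29: 1 child(ren)
  node 37: 0 child(ren)
  node 45: 1 child(ren)
  node 43: 0 child(ren)
  node 49: 0 child(ren)
Matching nodes: [46, 20, 8, 40, 29, 45]
Count of internal (non-leaf) nodes: 6


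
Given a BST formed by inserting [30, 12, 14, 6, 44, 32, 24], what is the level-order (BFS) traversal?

Tree insertion order: [30, 12, 14, 6, 44, 32, 24]
Tree (level-order array): [30, 12, 44, 6, 14, 32, None, None, None, None, 24]
BFS from the root, enqueuing left then right child of each popped node:
  queue [30] -> pop 30, enqueue [12, 44], visited so far: [30]
  queue [12, 44] -> pop 12, enqueue [6, 14], visited so far: [30, 12]
  queue [44, 6, 14] -> pop 44, enqueue [32], visited so far: [30, 12, 44]
  queue [6, 14, 32] -> pop 6, enqueue [none], visited so far: [30, 12, 44, 6]
  queue [14, 32] -> pop 14, enqueue [24], visited so far: [30, 12, 44, 6, 14]
  queue [32, 24] -> pop 32, enqueue [none], visited so far: [30, 12, 44, 6, 14, 32]
  queue [24] -> pop 24, enqueue [none], visited so far: [30, 12, 44, 6, 14, 32, 24]
Result: [30, 12, 44, 6, 14, 32, 24]


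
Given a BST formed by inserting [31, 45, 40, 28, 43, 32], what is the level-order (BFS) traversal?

Tree insertion order: [31, 45, 40, 28, 43, 32]
Tree (level-order array): [31, 28, 45, None, None, 40, None, 32, 43]
BFS from the root, enqueuing left then right child of each popped node:
  queue [31] -> pop 31, enqueue [28, 45], visited so far: [31]
  queue [28, 45] -> pop 28, enqueue [none], visited so far: [31, 28]
  queue [45] -> pop 45, enqueue [40], visited so far: [31, 28, 45]
  queue [40] -> pop 40, enqueue [32, 43], visited so far: [31, 28, 45, 40]
  queue [32, 43] -> pop 32, enqueue [none], visited so far: [31, 28, 45, 40, 32]
  queue [43] -> pop 43, enqueue [none], visited so far: [31, 28, 45, 40, 32, 43]
Result: [31, 28, 45, 40, 32, 43]


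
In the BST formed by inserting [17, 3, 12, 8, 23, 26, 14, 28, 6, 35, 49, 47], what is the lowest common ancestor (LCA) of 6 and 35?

Tree insertion order: [17, 3, 12, 8, 23, 26, 14, 28, 6, 35, 49, 47]
Tree (level-order array): [17, 3, 23, None, 12, None, 26, 8, 14, None, 28, 6, None, None, None, None, 35, None, None, None, 49, 47]
In a BST, the LCA of p=6, q=35 is the first node v on the
root-to-leaf path with p <= v <= q (go left if both < v, right if both > v).
Walk from root:
  at 17: 6 <= 17 <= 35, this is the LCA
LCA = 17


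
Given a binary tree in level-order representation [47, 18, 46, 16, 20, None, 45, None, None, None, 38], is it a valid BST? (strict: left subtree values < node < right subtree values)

Level-order array: [47, 18, 46, 16, 20, None, 45, None, None, None, 38]
Validate using subtree bounds (lo, hi): at each node, require lo < value < hi,
then recurse left with hi=value and right with lo=value.
Preorder trace (stopping at first violation):
  at node 47 with bounds (-inf, +inf): OK
  at node 18 with bounds (-inf, 47): OK
  at node 16 with bounds (-inf, 18): OK
  at node 20 with bounds (18, 47): OK
  at node 38 with bounds (20, 47): OK
  at node 46 with bounds (47, +inf): VIOLATION
Node 46 violates its bound: not (47 < 46 < +inf).
Result: Not a valid BST


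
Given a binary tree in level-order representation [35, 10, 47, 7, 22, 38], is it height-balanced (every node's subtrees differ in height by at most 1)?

Tree (level-order array): [35, 10, 47, 7, 22, 38]
Definition: a tree is height-balanced if, at every node, |h(left) - h(right)| <= 1 (empty subtree has height -1).
Bottom-up per-node check:
  node 7: h_left=-1, h_right=-1, diff=0 [OK], height=0
  node 22: h_left=-1, h_right=-1, diff=0 [OK], height=0
  node 10: h_left=0, h_right=0, diff=0 [OK], height=1
  node 38: h_left=-1, h_right=-1, diff=0 [OK], height=0
  node 47: h_left=0, h_right=-1, diff=1 [OK], height=1
  node 35: h_left=1, h_right=1, diff=0 [OK], height=2
All nodes satisfy the balance condition.
Result: Balanced


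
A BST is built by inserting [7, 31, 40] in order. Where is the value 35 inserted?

Starting tree (level order): [7, None, 31, None, 40]
Insertion path: 7 -> 31 -> 40
Result: insert 35 as left child of 40
Final tree (level order): [7, None, 31, None, 40, 35]


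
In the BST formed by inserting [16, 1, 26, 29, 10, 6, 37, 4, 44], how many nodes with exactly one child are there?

Tree built from: [16, 1, 26, 29, 10, 6, 37, 4, 44]
Tree (level-order array): [16, 1, 26, None, 10, None, 29, 6, None, None, 37, 4, None, None, 44]
Rule: These are nodes with exactly 1 non-null child.
Per-node child counts:
  node 16: 2 child(ren)
  node 1: 1 child(ren)
  node 10: 1 child(ren)
  node 6: 1 child(ren)
  node 4: 0 child(ren)
  node 26: 1 child(ren)
  node 29: 1 child(ren)
  node 37: 1 child(ren)
  node 44: 0 child(ren)
Matching nodes: [1, 10, 6, 26, 29, 37]
Count of nodes with exactly one child: 6


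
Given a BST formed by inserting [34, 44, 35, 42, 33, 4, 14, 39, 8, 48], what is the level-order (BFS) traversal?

Tree insertion order: [34, 44, 35, 42, 33, 4, 14, 39, 8, 48]
Tree (level-order array): [34, 33, 44, 4, None, 35, 48, None, 14, None, 42, None, None, 8, None, 39]
BFS from the root, enqueuing left then right child of each popped node:
  queue [34] -> pop 34, enqueue [33, 44], visited so far: [34]
  queue [33, 44] -> pop 33, enqueue [4], visited so far: [34, 33]
  queue [44, 4] -> pop 44, enqueue [35, 48], visited so far: [34, 33, 44]
  queue [4, 35, 48] -> pop 4, enqueue [14], visited so far: [34, 33, 44, 4]
  queue [35, 48, 14] -> pop 35, enqueue [42], visited so far: [34, 33, 44, 4, 35]
  queue [48, 14, 42] -> pop 48, enqueue [none], visited so far: [34, 33, 44, 4, 35, 48]
  queue [14, 42] -> pop 14, enqueue [8], visited so far: [34, 33, 44, 4, 35, 48, 14]
  queue [42, 8] -> pop 42, enqueue [39], visited so far: [34, 33, 44, 4, 35, 48, 14, 42]
  queue [8, 39] -> pop 8, enqueue [none], visited so far: [34, 33, 44, 4, 35, 48, 14, 42, 8]
  queue [39] -> pop 39, enqueue [none], visited so far: [34, 33, 44, 4, 35, 48, 14, 42, 8, 39]
Result: [34, 33, 44, 4, 35, 48, 14, 42, 8, 39]


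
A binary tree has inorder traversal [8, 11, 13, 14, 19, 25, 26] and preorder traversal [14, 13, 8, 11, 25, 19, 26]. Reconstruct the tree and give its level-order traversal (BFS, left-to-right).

Inorder:  [8, 11, 13, 14, 19, 25, 26]
Preorder: [14, 13, 8, 11, 25, 19, 26]
Algorithm: preorder visits root first, so consume preorder in order;
for each root, split the current inorder slice at that value into
left-subtree inorder and right-subtree inorder, then recurse.
Recursive splits:
  root=14; inorder splits into left=[8, 11, 13], right=[19, 25, 26]
  root=13; inorder splits into left=[8, 11], right=[]
  root=8; inorder splits into left=[], right=[11]
  root=11; inorder splits into left=[], right=[]
  root=25; inorder splits into left=[19], right=[26]
  root=19; inorder splits into left=[], right=[]
  root=26; inorder splits into left=[], right=[]
Reconstructed level-order: [14, 13, 25, 8, 19, 26, 11]


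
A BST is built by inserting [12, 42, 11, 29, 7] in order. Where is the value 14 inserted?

Starting tree (level order): [12, 11, 42, 7, None, 29]
Insertion path: 12 -> 42 -> 29
Result: insert 14 as left child of 29
Final tree (level order): [12, 11, 42, 7, None, 29, None, None, None, 14]


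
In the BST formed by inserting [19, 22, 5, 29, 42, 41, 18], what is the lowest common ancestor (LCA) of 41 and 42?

Tree insertion order: [19, 22, 5, 29, 42, 41, 18]
Tree (level-order array): [19, 5, 22, None, 18, None, 29, None, None, None, 42, 41]
In a BST, the LCA of p=41, q=42 is the first node v on the
root-to-leaf path with p <= v <= q (go left if both < v, right if both > v).
Walk from root:
  at 19: both 41 and 42 > 19, go right
  at 22: both 41 and 42 > 22, go right
  at 29: both 41 and 42 > 29, go right
  at 42: 41 <= 42 <= 42, this is the LCA
LCA = 42


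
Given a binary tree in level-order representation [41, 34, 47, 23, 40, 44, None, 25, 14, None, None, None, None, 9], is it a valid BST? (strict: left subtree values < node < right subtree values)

Level-order array: [41, 34, 47, 23, 40, 44, None, 25, 14, None, None, None, None, 9]
Validate using subtree bounds (lo, hi): at each node, require lo < value < hi,
then recurse left with hi=value and right with lo=value.
Preorder trace (stopping at first violation):
  at node 41 with bounds (-inf, +inf): OK
  at node 34 with bounds (-inf, 41): OK
  at node 23 with bounds (-inf, 34): OK
  at node 25 with bounds (-inf, 23): VIOLATION
Node 25 violates its bound: not (-inf < 25 < 23).
Result: Not a valid BST


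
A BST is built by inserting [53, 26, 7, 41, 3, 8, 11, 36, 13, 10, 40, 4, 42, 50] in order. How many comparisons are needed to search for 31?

Search path for 31: 53 -> 26 -> 41 -> 36
Found: False
Comparisons: 4


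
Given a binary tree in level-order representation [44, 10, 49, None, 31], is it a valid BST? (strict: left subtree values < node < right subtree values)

Level-order array: [44, 10, 49, None, 31]
Validate using subtree bounds (lo, hi): at each node, require lo < value < hi,
then recurse left with hi=value and right with lo=value.
Preorder trace (stopping at first violation):
  at node 44 with bounds (-inf, +inf): OK
  at node 10 with bounds (-inf, 44): OK
  at node 31 with bounds (10, 44): OK
  at node 49 with bounds (44, +inf): OK
No violation found at any node.
Result: Valid BST


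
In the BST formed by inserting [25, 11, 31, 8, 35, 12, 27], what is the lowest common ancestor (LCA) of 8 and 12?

Tree insertion order: [25, 11, 31, 8, 35, 12, 27]
Tree (level-order array): [25, 11, 31, 8, 12, 27, 35]
In a BST, the LCA of p=8, q=12 is the first node v on the
root-to-leaf path with p <= v <= q (go left if both < v, right if both > v).
Walk from root:
  at 25: both 8 and 12 < 25, go left
  at 11: 8 <= 11 <= 12, this is the LCA
LCA = 11


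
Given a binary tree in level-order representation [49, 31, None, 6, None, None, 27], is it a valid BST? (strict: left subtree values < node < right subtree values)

Level-order array: [49, 31, None, 6, None, None, 27]
Validate using subtree bounds (lo, hi): at each node, require lo < value < hi,
then recurse left with hi=value and right with lo=value.
Preorder trace (stopping at first violation):
  at node 49 with bounds (-inf, +inf): OK
  at node 31 with bounds (-inf, 49): OK
  at node 6 with bounds (-inf, 31): OK
  at node 27 with bounds (6, 31): OK
No violation found at any node.
Result: Valid BST


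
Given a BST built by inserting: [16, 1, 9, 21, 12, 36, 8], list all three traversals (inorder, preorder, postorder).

Tree insertion order: [16, 1, 9, 21, 12, 36, 8]
Tree (level-order array): [16, 1, 21, None, 9, None, 36, 8, 12]
Inorder (L, root, R): [1, 8, 9, 12, 16, 21, 36]
Preorder (root, L, R): [16, 1, 9, 8, 12, 21, 36]
Postorder (L, R, root): [8, 12, 9, 1, 36, 21, 16]


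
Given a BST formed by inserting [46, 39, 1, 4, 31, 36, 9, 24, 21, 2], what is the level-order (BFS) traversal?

Tree insertion order: [46, 39, 1, 4, 31, 36, 9, 24, 21, 2]
Tree (level-order array): [46, 39, None, 1, None, None, 4, 2, 31, None, None, 9, 36, None, 24, None, None, 21]
BFS from the root, enqueuing left then right child of each popped node:
  queue [46] -> pop 46, enqueue [39], visited so far: [46]
  queue [39] -> pop 39, enqueue [1], visited so far: [46, 39]
  queue [1] -> pop 1, enqueue [4], visited so far: [46, 39, 1]
  queue [4] -> pop 4, enqueue [2, 31], visited so far: [46, 39, 1, 4]
  queue [2, 31] -> pop 2, enqueue [none], visited so far: [46, 39, 1, 4, 2]
  queue [31] -> pop 31, enqueue [9, 36], visited so far: [46, 39, 1, 4, 2, 31]
  queue [9, 36] -> pop 9, enqueue [24], visited so far: [46, 39, 1, 4, 2, 31, 9]
  queue [36, 24] -> pop 36, enqueue [none], visited so far: [46, 39, 1, 4, 2, 31, 9, 36]
  queue [24] -> pop 24, enqueue [21], visited so far: [46, 39, 1, 4, 2, 31, 9, 36, 24]
  queue [21] -> pop 21, enqueue [none], visited so far: [46, 39, 1, 4, 2, 31, 9, 36, 24, 21]
Result: [46, 39, 1, 4, 2, 31, 9, 36, 24, 21]


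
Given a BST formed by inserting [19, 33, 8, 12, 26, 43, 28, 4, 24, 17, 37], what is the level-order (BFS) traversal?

Tree insertion order: [19, 33, 8, 12, 26, 43, 28, 4, 24, 17, 37]
Tree (level-order array): [19, 8, 33, 4, 12, 26, 43, None, None, None, 17, 24, 28, 37]
BFS from the root, enqueuing left then right child of each popped node:
  queue [19] -> pop 19, enqueue [8, 33], visited so far: [19]
  queue [8, 33] -> pop 8, enqueue [4, 12], visited so far: [19, 8]
  queue [33, 4, 12] -> pop 33, enqueue [26, 43], visited so far: [19, 8, 33]
  queue [4, 12, 26, 43] -> pop 4, enqueue [none], visited so far: [19, 8, 33, 4]
  queue [12, 26, 43] -> pop 12, enqueue [17], visited so far: [19, 8, 33, 4, 12]
  queue [26, 43, 17] -> pop 26, enqueue [24, 28], visited so far: [19, 8, 33, 4, 12, 26]
  queue [43, 17, 24, 28] -> pop 43, enqueue [37], visited so far: [19, 8, 33, 4, 12, 26, 43]
  queue [17, 24, 28, 37] -> pop 17, enqueue [none], visited so far: [19, 8, 33, 4, 12, 26, 43, 17]
  queue [24, 28, 37] -> pop 24, enqueue [none], visited so far: [19, 8, 33, 4, 12, 26, 43, 17, 24]
  queue [28, 37] -> pop 28, enqueue [none], visited so far: [19, 8, 33, 4, 12, 26, 43, 17, 24, 28]
  queue [37] -> pop 37, enqueue [none], visited so far: [19, 8, 33, 4, 12, 26, 43, 17, 24, 28, 37]
Result: [19, 8, 33, 4, 12, 26, 43, 17, 24, 28, 37]


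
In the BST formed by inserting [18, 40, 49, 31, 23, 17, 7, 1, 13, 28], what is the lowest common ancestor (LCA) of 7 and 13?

Tree insertion order: [18, 40, 49, 31, 23, 17, 7, 1, 13, 28]
Tree (level-order array): [18, 17, 40, 7, None, 31, 49, 1, 13, 23, None, None, None, None, None, None, None, None, 28]
In a BST, the LCA of p=7, q=13 is the first node v on the
root-to-leaf path with p <= v <= q (go left if both < v, right if both > v).
Walk from root:
  at 18: both 7 and 13 < 18, go left
  at 17: both 7 and 13 < 17, go left
  at 7: 7 <= 7 <= 13, this is the LCA
LCA = 7


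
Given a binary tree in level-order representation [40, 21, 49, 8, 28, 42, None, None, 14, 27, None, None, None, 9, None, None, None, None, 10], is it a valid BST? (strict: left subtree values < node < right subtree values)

Level-order array: [40, 21, 49, 8, 28, 42, None, None, 14, 27, None, None, None, 9, None, None, None, None, 10]
Validate using subtree bounds (lo, hi): at each node, require lo < value < hi,
then recurse left with hi=value and right with lo=value.
Preorder trace (stopping at first violation):
  at node 40 with bounds (-inf, +inf): OK
  at node 21 with bounds (-inf, 40): OK
  at node 8 with bounds (-inf, 21): OK
  at node 14 with bounds (8, 21): OK
  at node 9 with bounds (8, 14): OK
  at node 10 with bounds (9, 14): OK
  at node 28 with bounds (21, 40): OK
  at node 27 with bounds (21, 28): OK
  at node 49 with bounds (40, +inf): OK
  at node 42 with bounds (40, 49): OK
No violation found at any node.
Result: Valid BST


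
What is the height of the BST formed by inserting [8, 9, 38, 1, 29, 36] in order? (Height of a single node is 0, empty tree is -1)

Insertion order: [8, 9, 38, 1, 29, 36]
Tree (level-order array): [8, 1, 9, None, None, None, 38, 29, None, None, 36]
Compute height bottom-up (empty subtree = -1):
  height(1) = 1 + max(-1, -1) = 0
  height(36) = 1 + max(-1, -1) = 0
  height(29) = 1 + max(-1, 0) = 1
  height(38) = 1 + max(1, -1) = 2
  height(9) = 1 + max(-1, 2) = 3
  height(8) = 1 + max(0, 3) = 4
Height = 4


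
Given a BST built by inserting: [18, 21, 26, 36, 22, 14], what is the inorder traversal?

Tree insertion order: [18, 21, 26, 36, 22, 14]
Tree (level-order array): [18, 14, 21, None, None, None, 26, 22, 36]
Inorder traversal: [14, 18, 21, 22, 26, 36]


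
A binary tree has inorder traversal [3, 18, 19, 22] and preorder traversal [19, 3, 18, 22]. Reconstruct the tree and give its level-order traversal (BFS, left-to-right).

Inorder:  [3, 18, 19, 22]
Preorder: [19, 3, 18, 22]
Algorithm: preorder visits root first, so consume preorder in order;
for each root, split the current inorder slice at that value into
left-subtree inorder and right-subtree inorder, then recurse.
Recursive splits:
  root=19; inorder splits into left=[3, 18], right=[22]
  root=3; inorder splits into left=[], right=[18]
  root=18; inorder splits into left=[], right=[]
  root=22; inorder splits into left=[], right=[]
Reconstructed level-order: [19, 3, 22, 18]


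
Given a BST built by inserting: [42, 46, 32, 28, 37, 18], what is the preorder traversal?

Tree insertion order: [42, 46, 32, 28, 37, 18]
Tree (level-order array): [42, 32, 46, 28, 37, None, None, 18]
Preorder traversal: [42, 32, 28, 18, 37, 46]


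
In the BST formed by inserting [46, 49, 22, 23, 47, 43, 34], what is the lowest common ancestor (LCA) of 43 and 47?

Tree insertion order: [46, 49, 22, 23, 47, 43, 34]
Tree (level-order array): [46, 22, 49, None, 23, 47, None, None, 43, None, None, 34]
In a BST, the LCA of p=43, q=47 is the first node v on the
root-to-leaf path with p <= v <= q (go left if both < v, right if both > v).
Walk from root:
  at 46: 43 <= 46 <= 47, this is the LCA
LCA = 46


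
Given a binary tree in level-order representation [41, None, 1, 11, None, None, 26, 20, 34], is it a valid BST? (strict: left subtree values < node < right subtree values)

Level-order array: [41, None, 1, 11, None, None, 26, 20, 34]
Validate using subtree bounds (lo, hi): at each node, require lo < value < hi,
then recurse left with hi=value and right with lo=value.
Preorder trace (stopping at first violation):
  at node 41 with bounds (-inf, +inf): OK
  at node 1 with bounds (41, +inf): VIOLATION
Node 1 violates its bound: not (41 < 1 < +inf).
Result: Not a valid BST


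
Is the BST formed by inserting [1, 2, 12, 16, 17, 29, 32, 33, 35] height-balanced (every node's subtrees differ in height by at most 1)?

Tree (level-order array): [1, None, 2, None, 12, None, 16, None, 17, None, 29, None, 32, None, 33, None, 35]
Definition: a tree is height-balanced if, at every node, |h(left) - h(right)| <= 1 (empty subtree has height -1).
Bottom-up per-node check:
  node 35: h_left=-1, h_right=-1, diff=0 [OK], height=0
  node 33: h_left=-1, h_right=0, diff=1 [OK], height=1
  node 32: h_left=-1, h_right=1, diff=2 [FAIL (|-1-1|=2 > 1)], height=2
  node 29: h_left=-1, h_right=2, diff=3 [FAIL (|-1-2|=3 > 1)], height=3
  node 17: h_left=-1, h_right=3, diff=4 [FAIL (|-1-3|=4 > 1)], height=4
  node 16: h_left=-1, h_right=4, diff=5 [FAIL (|-1-4|=5 > 1)], height=5
  node 12: h_left=-1, h_right=5, diff=6 [FAIL (|-1-5|=6 > 1)], height=6
  node 2: h_left=-1, h_right=6, diff=7 [FAIL (|-1-6|=7 > 1)], height=7
  node 1: h_left=-1, h_right=7, diff=8 [FAIL (|-1-7|=8 > 1)], height=8
Node 32 violates the condition: |-1 - 1| = 2 > 1.
Result: Not balanced


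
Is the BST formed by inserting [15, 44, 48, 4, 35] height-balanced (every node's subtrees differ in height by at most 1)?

Tree (level-order array): [15, 4, 44, None, None, 35, 48]
Definition: a tree is height-balanced if, at every node, |h(left) - h(right)| <= 1 (empty subtree has height -1).
Bottom-up per-node check:
  node 4: h_left=-1, h_right=-1, diff=0 [OK], height=0
  node 35: h_left=-1, h_right=-1, diff=0 [OK], height=0
  node 48: h_left=-1, h_right=-1, diff=0 [OK], height=0
  node 44: h_left=0, h_right=0, diff=0 [OK], height=1
  node 15: h_left=0, h_right=1, diff=1 [OK], height=2
All nodes satisfy the balance condition.
Result: Balanced


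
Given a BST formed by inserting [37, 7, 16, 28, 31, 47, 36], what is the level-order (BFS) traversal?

Tree insertion order: [37, 7, 16, 28, 31, 47, 36]
Tree (level-order array): [37, 7, 47, None, 16, None, None, None, 28, None, 31, None, 36]
BFS from the root, enqueuing left then right child of each popped node:
  queue [37] -> pop 37, enqueue [7, 47], visited so far: [37]
  queue [7, 47] -> pop 7, enqueue [16], visited so far: [37, 7]
  queue [47, 16] -> pop 47, enqueue [none], visited so far: [37, 7, 47]
  queue [16] -> pop 16, enqueue [28], visited so far: [37, 7, 47, 16]
  queue [28] -> pop 28, enqueue [31], visited so far: [37, 7, 47, 16, 28]
  queue [31] -> pop 31, enqueue [36], visited so far: [37, 7, 47, 16, 28, 31]
  queue [36] -> pop 36, enqueue [none], visited so far: [37, 7, 47, 16, 28, 31, 36]
Result: [37, 7, 47, 16, 28, 31, 36]


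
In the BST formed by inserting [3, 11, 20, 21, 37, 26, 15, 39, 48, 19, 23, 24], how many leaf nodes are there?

Tree built from: [3, 11, 20, 21, 37, 26, 15, 39, 48, 19, 23, 24]
Tree (level-order array): [3, None, 11, None, 20, 15, 21, None, 19, None, 37, None, None, 26, 39, 23, None, None, 48, None, 24]
Rule: A leaf has 0 children.
Per-node child counts:
  node 3: 1 child(ren)
  node 11: 1 child(ren)
  node 20: 2 child(ren)
  node 15: 1 child(ren)
  node 19: 0 child(ren)
  node 21: 1 child(ren)
  node 37: 2 child(ren)
  node 26: 1 child(ren)
  node 23: 1 child(ren)
  node 24: 0 child(ren)
  node 39: 1 child(ren)
  node 48: 0 child(ren)
Matching nodes: [19, 24, 48]
Count of leaf nodes: 3


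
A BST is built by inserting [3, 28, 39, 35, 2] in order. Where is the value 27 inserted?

Starting tree (level order): [3, 2, 28, None, None, None, 39, 35]
Insertion path: 3 -> 28
Result: insert 27 as left child of 28
Final tree (level order): [3, 2, 28, None, None, 27, 39, None, None, 35]


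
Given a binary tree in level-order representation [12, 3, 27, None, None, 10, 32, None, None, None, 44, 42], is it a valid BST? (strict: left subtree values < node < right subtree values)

Level-order array: [12, 3, 27, None, None, 10, 32, None, None, None, 44, 42]
Validate using subtree bounds (lo, hi): at each node, require lo < value < hi,
then recurse left with hi=value and right with lo=value.
Preorder trace (stopping at first violation):
  at node 12 with bounds (-inf, +inf): OK
  at node 3 with bounds (-inf, 12): OK
  at node 27 with bounds (12, +inf): OK
  at node 10 with bounds (12, 27): VIOLATION
Node 10 violates its bound: not (12 < 10 < 27).
Result: Not a valid BST


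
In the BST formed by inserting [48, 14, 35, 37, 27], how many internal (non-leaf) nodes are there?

Tree built from: [48, 14, 35, 37, 27]
Tree (level-order array): [48, 14, None, None, 35, 27, 37]
Rule: An internal node has at least one child.
Per-node child counts:
  node 48: 1 child(ren)
  node 14: 1 child(ren)
  node 35: 2 child(ren)
  node 27: 0 child(ren)
  node 37: 0 child(ren)
Matching nodes: [48, 14, 35]
Count of internal (non-leaf) nodes: 3


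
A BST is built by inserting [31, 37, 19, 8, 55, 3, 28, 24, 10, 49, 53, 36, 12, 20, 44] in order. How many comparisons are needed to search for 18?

Search path for 18: 31 -> 19 -> 8 -> 10 -> 12
Found: False
Comparisons: 5


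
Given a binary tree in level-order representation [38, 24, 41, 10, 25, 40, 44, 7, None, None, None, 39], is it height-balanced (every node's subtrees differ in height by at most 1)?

Tree (level-order array): [38, 24, 41, 10, 25, 40, 44, 7, None, None, None, 39]
Definition: a tree is height-balanced if, at every node, |h(left) - h(right)| <= 1 (empty subtree has height -1).
Bottom-up per-node check:
  node 7: h_left=-1, h_right=-1, diff=0 [OK], height=0
  node 10: h_left=0, h_right=-1, diff=1 [OK], height=1
  node 25: h_left=-1, h_right=-1, diff=0 [OK], height=0
  node 24: h_left=1, h_right=0, diff=1 [OK], height=2
  node 39: h_left=-1, h_right=-1, diff=0 [OK], height=0
  node 40: h_left=0, h_right=-1, diff=1 [OK], height=1
  node 44: h_left=-1, h_right=-1, diff=0 [OK], height=0
  node 41: h_left=1, h_right=0, diff=1 [OK], height=2
  node 38: h_left=2, h_right=2, diff=0 [OK], height=3
All nodes satisfy the balance condition.
Result: Balanced


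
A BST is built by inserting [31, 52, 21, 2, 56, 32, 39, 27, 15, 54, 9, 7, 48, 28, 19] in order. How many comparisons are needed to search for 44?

Search path for 44: 31 -> 52 -> 32 -> 39 -> 48
Found: False
Comparisons: 5


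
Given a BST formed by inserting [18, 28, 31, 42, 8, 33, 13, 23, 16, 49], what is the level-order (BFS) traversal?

Tree insertion order: [18, 28, 31, 42, 8, 33, 13, 23, 16, 49]
Tree (level-order array): [18, 8, 28, None, 13, 23, 31, None, 16, None, None, None, 42, None, None, 33, 49]
BFS from the root, enqueuing left then right child of each popped node:
  queue [18] -> pop 18, enqueue [8, 28], visited so far: [18]
  queue [8, 28] -> pop 8, enqueue [13], visited so far: [18, 8]
  queue [28, 13] -> pop 28, enqueue [23, 31], visited so far: [18, 8, 28]
  queue [13, 23, 31] -> pop 13, enqueue [16], visited so far: [18, 8, 28, 13]
  queue [23, 31, 16] -> pop 23, enqueue [none], visited so far: [18, 8, 28, 13, 23]
  queue [31, 16] -> pop 31, enqueue [42], visited so far: [18, 8, 28, 13, 23, 31]
  queue [16, 42] -> pop 16, enqueue [none], visited so far: [18, 8, 28, 13, 23, 31, 16]
  queue [42] -> pop 42, enqueue [33, 49], visited so far: [18, 8, 28, 13, 23, 31, 16, 42]
  queue [33, 49] -> pop 33, enqueue [none], visited so far: [18, 8, 28, 13, 23, 31, 16, 42, 33]
  queue [49] -> pop 49, enqueue [none], visited so far: [18, 8, 28, 13, 23, 31, 16, 42, 33, 49]
Result: [18, 8, 28, 13, 23, 31, 16, 42, 33, 49]


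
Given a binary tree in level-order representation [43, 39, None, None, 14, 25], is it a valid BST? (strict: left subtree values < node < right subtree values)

Level-order array: [43, 39, None, None, 14, 25]
Validate using subtree bounds (lo, hi): at each node, require lo < value < hi,
then recurse left with hi=value and right with lo=value.
Preorder trace (stopping at first violation):
  at node 43 with bounds (-inf, +inf): OK
  at node 39 with bounds (-inf, 43): OK
  at node 14 with bounds (39, 43): VIOLATION
Node 14 violates its bound: not (39 < 14 < 43).
Result: Not a valid BST


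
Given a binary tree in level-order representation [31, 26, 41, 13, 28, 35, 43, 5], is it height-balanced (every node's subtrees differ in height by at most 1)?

Tree (level-order array): [31, 26, 41, 13, 28, 35, 43, 5]
Definition: a tree is height-balanced if, at every node, |h(left) - h(right)| <= 1 (empty subtree has height -1).
Bottom-up per-node check:
  node 5: h_left=-1, h_right=-1, diff=0 [OK], height=0
  node 13: h_left=0, h_right=-1, diff=1 [OK], height=1
  node 28: h_left=-1, h_right=-1, diff=0 [OK], height=0
  node 26: h_left=1, h_right=0, diff=1 [OK], height=2
  node 35: h_left=-1, h_right=-1, diff=0 [OK], height=0
  node 43: h_left=-1, h_right=-1, diff=0 [OK], height=0
  node 41: h_left=0, h_right=0, diff=0 [OK], height=1
  node 31: h_left=2, h_right=1, diff=1 [OK], height=3
All nodes satisfy the balance condition.
Result: Balanced


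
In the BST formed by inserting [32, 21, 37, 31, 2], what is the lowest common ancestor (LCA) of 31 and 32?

Tree insertion order: [32, 21, 37, 31, 2]
Tree (level-order array): [32, 21, 37, 2, 31]
In a BST, the LCA of p=31, q=32 is the first node v on the
root-to-leaf path with p <= v <= q (go left if both < v, right if both > v).
Walk from root:
  at 32: 31 <= 32 <= 32, this is the LCA
LCA = 32


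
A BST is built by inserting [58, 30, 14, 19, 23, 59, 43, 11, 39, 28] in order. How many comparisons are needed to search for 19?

Search path for 19: 58 -> 30 -> 14 -> 19
Found: True
Comparisons: 4


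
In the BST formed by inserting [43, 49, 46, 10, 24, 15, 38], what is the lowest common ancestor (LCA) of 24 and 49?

Tree insertion order: [43, 49, 46, 10, 24, 15, 38]
Tree (level-order array): [43, 10, 49, None, 24, 46, None, 15, 38]
In a BST, the LCA of p=24, q=49 is the first node v on the
root-to-leaf path with p <= v <= q (go left if both < v, right if both > v).
Walk from root:
  at 43: 24 <= 43 <= 49, this is the LCA
LCA = 43


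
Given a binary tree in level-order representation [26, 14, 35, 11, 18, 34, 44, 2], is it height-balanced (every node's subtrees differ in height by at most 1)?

Tree (level-order array): [26, 14, 35, 11, 18, 34, 44, 2]
Definition: a tree is height-balanced if, at every node, |h(left) - h(right)| <= 1 (empty subtree has height -1).
Bottom-up per-node check:
  node 2: h_left=-1, h_right=-1, diff=0 [OK], height=0
  node 11: h_left=0, h_right=-1, diff=1 [OK], height=1
  node 18: h_left=-1, h_right=-1, diff=0 [OK], height=0
  node 14: h_left=1, h_right=0, diff=1 [OK], height=2
  node 34: h_left=-1, h_right=-1, diff=0 [OK], height=0
  node 44: h_left=-1, h_right=-1, diff=0 [OK], height=0
  node 35: h_left=0, h_right=0, diff=0 [OK], height=1
  node 26: h_left=2, h_right=1, diff=1 [OK], height=3
All nodes satisfy the balance condition.
Result: Balanced


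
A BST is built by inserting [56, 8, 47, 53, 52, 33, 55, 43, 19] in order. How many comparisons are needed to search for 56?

Search path for 56: 56
Found: True
Comparisons: 1


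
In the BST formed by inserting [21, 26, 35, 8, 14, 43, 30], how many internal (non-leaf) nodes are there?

Tree built from: [21, 26, 35, 8, 14, 43, 30]
Tree (level-order array): [21, 8, 26, None, 14, None, 35, None, None, 30, 43]
Rule: An internal node has at least one child.
Per-node child counts:
  node 21: 2 child(ren)
  node 8: 1 child(ren)
  node 14: 0 child(ren)
  node 26: 1 child(ren)
  node 35: 2 child(ren)
  node 30: 0 child(ren)
  node 43: 0 child(ren)
Matching nodes: [21, 8, 26, 35]
Count of internal (non-leaf) nodes: 4
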